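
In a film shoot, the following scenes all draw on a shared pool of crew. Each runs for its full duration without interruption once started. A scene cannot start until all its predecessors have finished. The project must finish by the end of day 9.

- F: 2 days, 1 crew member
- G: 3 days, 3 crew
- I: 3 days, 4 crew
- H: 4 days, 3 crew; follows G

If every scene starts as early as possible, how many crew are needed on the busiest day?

8

Early-start schedule: F@1, G@1, I@1, H@4.
Load per day: day 1: 8, day 2: 8, day 3: 7, day 4: 3, day 5: 3, day 6: 3, day 7: 3, day 8: 0, day 9: 0.
Peak is 8.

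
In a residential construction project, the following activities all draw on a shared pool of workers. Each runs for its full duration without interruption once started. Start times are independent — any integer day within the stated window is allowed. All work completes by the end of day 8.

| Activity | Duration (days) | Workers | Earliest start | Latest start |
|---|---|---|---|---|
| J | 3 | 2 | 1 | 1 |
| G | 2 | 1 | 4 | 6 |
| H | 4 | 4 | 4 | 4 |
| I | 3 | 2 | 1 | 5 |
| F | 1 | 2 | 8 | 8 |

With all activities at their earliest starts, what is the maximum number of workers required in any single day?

Early-start schedule: J@1, G@4, H@4, I@1, F@8.
Load per day: day 1: 4, day 2: 4, day 3: 4, day 4: 5, day 5: 5, day 6: 4, day 7: 4, day 8: 2.
Peak is 5.

5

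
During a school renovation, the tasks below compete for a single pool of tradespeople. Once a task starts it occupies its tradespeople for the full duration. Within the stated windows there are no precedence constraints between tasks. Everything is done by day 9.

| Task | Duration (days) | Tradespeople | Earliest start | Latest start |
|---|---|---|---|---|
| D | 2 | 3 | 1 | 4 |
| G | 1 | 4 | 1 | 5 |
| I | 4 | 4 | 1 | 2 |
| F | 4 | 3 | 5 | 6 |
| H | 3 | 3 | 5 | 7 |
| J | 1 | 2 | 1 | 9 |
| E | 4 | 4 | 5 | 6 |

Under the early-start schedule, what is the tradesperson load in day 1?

13

At early start, day 1 has: D, G, I, J.
Demand: 3 + 4 + 4 + 2 = 13.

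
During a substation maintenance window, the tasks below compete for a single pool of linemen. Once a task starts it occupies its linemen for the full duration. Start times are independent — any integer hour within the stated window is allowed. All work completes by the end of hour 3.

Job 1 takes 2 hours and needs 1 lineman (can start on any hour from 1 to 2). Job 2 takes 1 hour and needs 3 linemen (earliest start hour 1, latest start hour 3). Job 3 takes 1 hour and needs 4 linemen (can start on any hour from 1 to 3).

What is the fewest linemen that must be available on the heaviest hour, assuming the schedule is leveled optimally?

4

Early-start (Job 1@1, Job 2@1, Job 3@1) gives peak 8: h1:8  h2:1  h3:0.
Shift Job 3→3.
Schedule Job 1@1, Job 2@1, Job 3@3: h1:4  h2:1  h3:4 — peak 4.
No arrangement of the 18 feasible schedules does better.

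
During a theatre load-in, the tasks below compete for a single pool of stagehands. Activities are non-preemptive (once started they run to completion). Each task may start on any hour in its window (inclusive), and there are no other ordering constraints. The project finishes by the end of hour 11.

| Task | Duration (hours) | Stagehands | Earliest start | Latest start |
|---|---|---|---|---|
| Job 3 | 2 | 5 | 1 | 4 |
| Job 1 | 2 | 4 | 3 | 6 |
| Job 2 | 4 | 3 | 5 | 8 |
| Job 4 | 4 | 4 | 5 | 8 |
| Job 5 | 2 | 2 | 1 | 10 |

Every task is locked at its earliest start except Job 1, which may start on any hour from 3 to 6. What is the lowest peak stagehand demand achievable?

7

Job 1@3: h1:7  h2:7  h3:4  h4:4  h5:7  h6:7  h7:7  h8:7  h9:0  h10:0  h11:0 → peak 7
Job 1@4: h1:7  h2:7  h3:0  h4:4  h5:11  h6:7  h7:7  h8:7  h9:0  h10:0  h11:0 → peak 11
Job 1@5: h1:7  h2:7  h3:0  h4:0  h5:11  h6:11  h7:7  h8:7  h9:0  h10:0  h11:0 → peak 11
Job 1@6: h1:7  h2:7  h3:0  h4:0  h5:7  h6:11  h7:11  h8:7  h9:0  h10:0  h11:0 → peak 11
Best is Job 1@3, peak 7.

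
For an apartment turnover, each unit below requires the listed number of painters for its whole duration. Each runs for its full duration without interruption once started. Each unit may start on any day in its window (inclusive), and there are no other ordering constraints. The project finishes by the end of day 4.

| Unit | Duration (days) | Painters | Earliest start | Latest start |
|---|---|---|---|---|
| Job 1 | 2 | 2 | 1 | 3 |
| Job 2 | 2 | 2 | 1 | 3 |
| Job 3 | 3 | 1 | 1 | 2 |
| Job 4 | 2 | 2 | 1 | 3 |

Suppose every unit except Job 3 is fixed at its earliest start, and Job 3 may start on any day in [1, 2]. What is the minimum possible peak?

Job 3@1: d1:7  d2:7  d3:1  d4:0 → peak 7
Job 3@2: d1:6  d2:7  d3:1  d4:1 → peak 7
Best is Job 3@1, peak 7.

7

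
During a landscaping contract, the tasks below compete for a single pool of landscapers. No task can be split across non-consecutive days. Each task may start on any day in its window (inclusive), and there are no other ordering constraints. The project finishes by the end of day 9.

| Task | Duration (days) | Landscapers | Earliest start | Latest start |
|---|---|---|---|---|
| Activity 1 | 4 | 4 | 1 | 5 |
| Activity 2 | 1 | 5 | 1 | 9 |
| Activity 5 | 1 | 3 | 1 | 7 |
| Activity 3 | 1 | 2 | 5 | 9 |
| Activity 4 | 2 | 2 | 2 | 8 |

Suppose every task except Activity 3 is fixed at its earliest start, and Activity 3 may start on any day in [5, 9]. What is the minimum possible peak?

12

Activity 3@5: d1:12  d2:6  d3:6  d4:4  d5:2  d6:0  d7:0  d8:0  d9:0 → peak 12
Activity 3@6: d1:12  d2:6  d3:6  d4:4  d5:0  d6:2  d7:0  d8:0  d9:0 → peak 12
Activity 3@7: d1:12  d2:6  d3:6  d4:4  d5:0  d6:0  d7:2  d8:0  d9:0 → peak 12
Activity 3@8: d1:12  d2:6  d3:6  d4:4  d5:0  d6:0  d7:0  d8:2  d9:0 → peak 12
Activity 3@9: d1:12  d2:6  d3:6  d4:4  d5:0  d6:0  d7:0  d8:0  d9:2 → peak 12
Best is Activity 3@5, peak 12.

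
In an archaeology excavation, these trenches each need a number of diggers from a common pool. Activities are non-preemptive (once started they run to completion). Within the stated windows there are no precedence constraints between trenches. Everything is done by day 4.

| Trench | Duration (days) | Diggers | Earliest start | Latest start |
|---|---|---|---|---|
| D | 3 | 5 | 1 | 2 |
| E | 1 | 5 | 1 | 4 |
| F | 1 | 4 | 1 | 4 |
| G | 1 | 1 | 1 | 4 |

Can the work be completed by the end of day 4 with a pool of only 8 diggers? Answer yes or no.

no

The minimum achievable peak is 9; 8 < 9, so no feasible schedule stays within the cap.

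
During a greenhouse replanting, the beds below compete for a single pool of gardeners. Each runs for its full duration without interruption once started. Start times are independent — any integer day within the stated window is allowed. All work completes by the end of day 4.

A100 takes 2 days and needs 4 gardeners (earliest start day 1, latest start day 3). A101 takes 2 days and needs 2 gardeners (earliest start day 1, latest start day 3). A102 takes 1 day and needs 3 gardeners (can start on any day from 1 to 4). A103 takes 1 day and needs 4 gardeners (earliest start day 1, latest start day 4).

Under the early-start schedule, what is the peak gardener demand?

Early-start schedule: A100@1, A101@1, A102@1, A103@1.
Load per day: day 1: 13, day 2: 6, day 3: 0, day 4: 0.
Peak is 13.

13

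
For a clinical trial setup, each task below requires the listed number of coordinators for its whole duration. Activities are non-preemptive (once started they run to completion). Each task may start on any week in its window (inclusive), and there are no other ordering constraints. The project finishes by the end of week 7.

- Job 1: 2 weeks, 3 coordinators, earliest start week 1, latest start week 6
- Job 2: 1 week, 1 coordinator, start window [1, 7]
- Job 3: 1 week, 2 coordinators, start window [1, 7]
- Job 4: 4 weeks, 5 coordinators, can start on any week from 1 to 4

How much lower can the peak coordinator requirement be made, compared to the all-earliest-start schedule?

6

Early-start peak: w1:11  w2:8  w3:5  w4:5  w5:0  w6:0  w7:0 ⇒ 11.
Leveled (Job 1@1, Job 2@1, Job 3@2, Job 4@3): w1:4  w2:5  w3:5  w4:5  w5:5  w6:5  w7:0 ⇒ 5.
Reduction 11 − 5 = 6.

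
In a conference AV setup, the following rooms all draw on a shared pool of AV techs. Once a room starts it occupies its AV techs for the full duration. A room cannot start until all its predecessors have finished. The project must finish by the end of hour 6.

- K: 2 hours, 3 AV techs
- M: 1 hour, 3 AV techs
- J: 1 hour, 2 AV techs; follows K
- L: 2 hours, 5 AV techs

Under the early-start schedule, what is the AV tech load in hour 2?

8

At early start, hour 2 has: K, L.
Demand: 3 + 5 = 8.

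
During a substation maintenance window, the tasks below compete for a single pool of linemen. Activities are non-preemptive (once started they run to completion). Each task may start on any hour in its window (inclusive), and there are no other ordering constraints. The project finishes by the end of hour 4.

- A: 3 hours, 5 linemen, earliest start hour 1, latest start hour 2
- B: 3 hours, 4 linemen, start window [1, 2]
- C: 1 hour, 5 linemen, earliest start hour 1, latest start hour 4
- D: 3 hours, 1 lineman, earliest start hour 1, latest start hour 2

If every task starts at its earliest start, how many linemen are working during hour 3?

At early start, hour 3 has: A, B, D.
Demand: 5 + 4 + 1 = 10.

10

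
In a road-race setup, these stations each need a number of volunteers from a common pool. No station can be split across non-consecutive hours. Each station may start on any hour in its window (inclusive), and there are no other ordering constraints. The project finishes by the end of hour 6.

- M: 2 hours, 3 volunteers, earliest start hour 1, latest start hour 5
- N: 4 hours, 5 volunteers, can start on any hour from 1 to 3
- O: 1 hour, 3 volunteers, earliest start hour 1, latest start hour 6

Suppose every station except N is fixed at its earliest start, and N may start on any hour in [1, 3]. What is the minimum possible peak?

N@1: h1:11  h2:8  h3:5  h4:5  h5:0  h6:0 → peak 11
N@2: h1:6  h2:8  h3:5  h4:5  h5:5  h6:0 → peak 8
N@3: h1:6  h2:3  h3:5  h4:5  h5:5  h6:5 → peak 6
Best is N@3, peak 6.

6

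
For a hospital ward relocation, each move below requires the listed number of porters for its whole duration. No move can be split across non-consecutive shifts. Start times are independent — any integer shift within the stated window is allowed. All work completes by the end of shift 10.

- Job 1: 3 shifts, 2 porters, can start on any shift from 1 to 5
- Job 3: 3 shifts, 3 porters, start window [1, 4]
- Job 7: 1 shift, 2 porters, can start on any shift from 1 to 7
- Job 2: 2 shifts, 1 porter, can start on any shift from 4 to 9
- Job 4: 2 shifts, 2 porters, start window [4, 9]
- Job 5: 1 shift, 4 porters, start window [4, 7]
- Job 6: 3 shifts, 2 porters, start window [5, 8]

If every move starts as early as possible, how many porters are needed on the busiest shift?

Early-start schedule: Job 1@1, Job 3@1, Job 7@1, Job 2@4, Job 4@4, Job 5@4, Job 6@5.
Load per shift: shift 1: 7, shift 2: 5, shift 3: 5, shift 4: 7, shift 5: 5, shift 6: 2, shift 7: 2, shift 8: 0, shift 9: 0, shift 10: 0.
Peak is 7.

7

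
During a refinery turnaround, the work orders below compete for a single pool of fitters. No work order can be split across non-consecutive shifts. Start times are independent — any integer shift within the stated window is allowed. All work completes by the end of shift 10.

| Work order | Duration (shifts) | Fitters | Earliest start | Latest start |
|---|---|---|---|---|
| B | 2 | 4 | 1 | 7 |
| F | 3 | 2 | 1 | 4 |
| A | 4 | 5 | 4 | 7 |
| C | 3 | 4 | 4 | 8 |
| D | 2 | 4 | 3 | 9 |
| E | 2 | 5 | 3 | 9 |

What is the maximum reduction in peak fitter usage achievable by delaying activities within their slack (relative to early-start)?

Early-start peak: s1:6  s2:6  s3:11  s4:18  s5:9  s6:9  s7:5  s8:0  s9:0  s10:0 ⇒ 18.
Leveled (B@1, F@1, A@4, C@4, D@7, E@8): s1:6  s2:6  s3:2  s4:9  s5:9  s6:9  s7:9  s8:9  s9:5  s10:0 ⇒ 9.
Reduction 18 − 9 = 9.

9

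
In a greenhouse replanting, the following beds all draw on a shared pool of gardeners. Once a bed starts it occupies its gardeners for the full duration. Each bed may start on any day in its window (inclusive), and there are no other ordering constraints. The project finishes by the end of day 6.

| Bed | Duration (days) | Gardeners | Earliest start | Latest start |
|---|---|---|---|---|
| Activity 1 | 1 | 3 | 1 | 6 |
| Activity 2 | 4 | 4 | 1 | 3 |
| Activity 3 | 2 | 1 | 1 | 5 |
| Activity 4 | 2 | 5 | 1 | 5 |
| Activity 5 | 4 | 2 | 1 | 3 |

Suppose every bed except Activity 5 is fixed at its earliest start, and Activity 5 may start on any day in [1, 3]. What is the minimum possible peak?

13

Activity 5@1: d1:15  d2:12  d3:6  d4:6  d5:0  d6:0 → peak 15
Activity 5@2: d1:13  d2:12  d3:6  d4:6  d5:2  d6:0 → peak 13
Activity 5@3: d1:13  d2:10  d3:6  d4:6  d5:2  d6:2 → peak 13
Best is Activity 5@2, peak 13.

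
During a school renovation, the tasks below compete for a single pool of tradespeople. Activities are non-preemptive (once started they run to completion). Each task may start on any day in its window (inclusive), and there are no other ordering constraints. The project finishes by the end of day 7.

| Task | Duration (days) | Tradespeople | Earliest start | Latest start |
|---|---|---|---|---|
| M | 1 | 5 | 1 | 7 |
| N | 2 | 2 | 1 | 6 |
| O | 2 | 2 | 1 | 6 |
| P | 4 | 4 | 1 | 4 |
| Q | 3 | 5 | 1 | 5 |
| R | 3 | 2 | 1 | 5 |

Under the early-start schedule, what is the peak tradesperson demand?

20

Early-start schedule: M@1, N@1, O@1, P@1, Q@1, R@1.
Load per day: day 1: 20, day 2: 15, day 3: 11, day 4: 4, day 5: 0, day 6: 0, day 7: 0.
Peak is 20.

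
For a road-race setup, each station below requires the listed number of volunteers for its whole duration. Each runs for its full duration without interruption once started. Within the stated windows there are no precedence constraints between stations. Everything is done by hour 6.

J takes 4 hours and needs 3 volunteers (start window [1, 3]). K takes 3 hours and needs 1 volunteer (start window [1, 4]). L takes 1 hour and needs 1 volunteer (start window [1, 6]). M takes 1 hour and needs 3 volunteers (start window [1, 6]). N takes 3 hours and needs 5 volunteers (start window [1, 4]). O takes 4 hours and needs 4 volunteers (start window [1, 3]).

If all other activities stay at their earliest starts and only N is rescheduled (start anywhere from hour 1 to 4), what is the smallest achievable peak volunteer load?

12

N@1: h1:17  h2:13  h3:13  h4:7  h5:0  h6:0 → peak 17
N@2: h1:12  h2:13  h3:13  h4:12  h5:0  h6:0 → peak 13
N@3: h1:12  h2:8  h3:13  h4:12  h5:5  h6:0 → peak 13
N@4: h1:12  h2:8  h3:8  h4:12  h5:5  h6:5 → peak 12
Best is N@4, peak 12.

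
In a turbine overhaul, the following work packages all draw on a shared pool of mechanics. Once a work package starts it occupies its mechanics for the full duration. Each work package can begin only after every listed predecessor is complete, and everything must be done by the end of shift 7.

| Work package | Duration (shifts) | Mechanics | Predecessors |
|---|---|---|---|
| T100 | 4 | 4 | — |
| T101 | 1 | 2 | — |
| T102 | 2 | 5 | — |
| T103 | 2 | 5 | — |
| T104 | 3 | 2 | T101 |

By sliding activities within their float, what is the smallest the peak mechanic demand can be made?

Early-start (T100@1, T101@1, T102@1, T103@1, T104@2) gives peak 16: s1:16  s2:16  s3:6  s4:6  s5:0  s6:0  s7:0.
Shift T102→2, T103→4, T104→5.
Schedule T100@1, T101@1, T102@2, T103@4, T104@5: s1:6  s2:9  s3:9  s4:9  s5:7  s6:2  s7:2 — peak 9.

9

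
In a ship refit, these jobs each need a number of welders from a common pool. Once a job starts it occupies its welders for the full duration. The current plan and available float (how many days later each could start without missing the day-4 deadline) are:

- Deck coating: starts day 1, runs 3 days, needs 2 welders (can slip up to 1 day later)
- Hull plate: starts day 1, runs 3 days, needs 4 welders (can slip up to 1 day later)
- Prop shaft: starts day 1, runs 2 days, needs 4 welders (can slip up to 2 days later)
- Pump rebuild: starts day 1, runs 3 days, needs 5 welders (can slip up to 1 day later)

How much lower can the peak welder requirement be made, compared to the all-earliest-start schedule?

0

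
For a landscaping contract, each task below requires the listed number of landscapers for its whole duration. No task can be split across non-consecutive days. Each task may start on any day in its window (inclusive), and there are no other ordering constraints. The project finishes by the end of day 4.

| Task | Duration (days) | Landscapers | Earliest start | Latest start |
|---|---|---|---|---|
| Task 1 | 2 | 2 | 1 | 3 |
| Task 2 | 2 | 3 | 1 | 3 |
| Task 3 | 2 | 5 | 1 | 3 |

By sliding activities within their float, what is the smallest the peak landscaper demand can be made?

Early-start (Task 1@1, Task 2@1, Task 3@1) gives peak 10: d1:10  d2:10  d3:0  d4:0.
Shift Task 3→3.
Schedule Task 1@1, Task 2@1, Task 3@3: d1:5  d2:5  d3:5  d4:5 — peak 5.
Total landscaper-days = 20 over 4 days ⇒ peak ≥ ⌈20/4⌉ = 5, so 5 is optimal.

5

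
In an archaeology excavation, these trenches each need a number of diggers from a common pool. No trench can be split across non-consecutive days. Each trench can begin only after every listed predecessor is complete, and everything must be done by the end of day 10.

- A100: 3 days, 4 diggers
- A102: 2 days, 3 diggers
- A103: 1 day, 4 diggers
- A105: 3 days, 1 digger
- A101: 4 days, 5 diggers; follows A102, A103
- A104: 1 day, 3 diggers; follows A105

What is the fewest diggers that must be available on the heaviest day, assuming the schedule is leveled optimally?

6

Early-start (A100@1, A102@1, A103@1, A105@1, A101@3, A104@4) gives peak 12: d1:12  d2:8  d3:10  d4:8  d5:5  d6:5  d7:0  d8:0  d9:0  d10:0.
Shift A102→4, A103→6, A101→7.
Schedule A100@1, A102@4, A103@6, A105@1, A101@7, A104@4: d1:5  d2:5  d3:5  d4:6  d5:3  d6:4  d7:5  d8:5  d9:5  d10:5 — peak 6.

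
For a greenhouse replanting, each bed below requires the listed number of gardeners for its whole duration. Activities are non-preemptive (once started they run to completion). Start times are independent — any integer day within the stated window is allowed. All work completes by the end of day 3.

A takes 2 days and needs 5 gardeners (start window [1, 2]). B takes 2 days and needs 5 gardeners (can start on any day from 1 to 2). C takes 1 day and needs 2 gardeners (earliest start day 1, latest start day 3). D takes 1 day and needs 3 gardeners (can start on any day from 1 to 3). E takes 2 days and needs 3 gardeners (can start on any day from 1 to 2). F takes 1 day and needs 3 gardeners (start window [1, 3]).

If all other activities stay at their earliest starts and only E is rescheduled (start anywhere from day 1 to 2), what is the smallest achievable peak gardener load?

18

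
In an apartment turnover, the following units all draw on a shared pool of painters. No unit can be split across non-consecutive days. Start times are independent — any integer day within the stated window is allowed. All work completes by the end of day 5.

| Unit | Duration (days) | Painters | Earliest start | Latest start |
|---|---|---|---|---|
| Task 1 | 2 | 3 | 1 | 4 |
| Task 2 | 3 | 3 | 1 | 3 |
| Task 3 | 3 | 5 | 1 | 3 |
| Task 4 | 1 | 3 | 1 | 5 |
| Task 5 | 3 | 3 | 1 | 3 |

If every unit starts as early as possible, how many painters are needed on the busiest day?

17

Early-start schedule: Task 1@1, Task 2@1, Task 3@1, Task 4@1, Task 5@1.
Load per day: day 1: 17, day 2: 14, day 3: 11, day 4: 0, day 5: 0.
Peak is 17.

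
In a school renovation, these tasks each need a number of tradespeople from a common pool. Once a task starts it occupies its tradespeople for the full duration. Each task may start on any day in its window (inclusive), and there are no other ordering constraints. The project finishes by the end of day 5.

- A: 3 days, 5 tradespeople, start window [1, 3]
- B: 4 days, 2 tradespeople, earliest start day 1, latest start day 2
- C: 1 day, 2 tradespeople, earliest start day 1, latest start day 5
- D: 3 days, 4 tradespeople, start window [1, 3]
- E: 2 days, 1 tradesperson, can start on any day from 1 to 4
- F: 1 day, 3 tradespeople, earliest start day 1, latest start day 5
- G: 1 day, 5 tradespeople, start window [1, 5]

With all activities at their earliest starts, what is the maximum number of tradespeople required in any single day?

22

Early-start schedule: A@1, B@1, C@1, D@1, E@1, F@1, G@1.
Load per day: day 1: 22, day 2: 12, day 3: 11, day 4: 2, day 5: 0.
Peak is 22.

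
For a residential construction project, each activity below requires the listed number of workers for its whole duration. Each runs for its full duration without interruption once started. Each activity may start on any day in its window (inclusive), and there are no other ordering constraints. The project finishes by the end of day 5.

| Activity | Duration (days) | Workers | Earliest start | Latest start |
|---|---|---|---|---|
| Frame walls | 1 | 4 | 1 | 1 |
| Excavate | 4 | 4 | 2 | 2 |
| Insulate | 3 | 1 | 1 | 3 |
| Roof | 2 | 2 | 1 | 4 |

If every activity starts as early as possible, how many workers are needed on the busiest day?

7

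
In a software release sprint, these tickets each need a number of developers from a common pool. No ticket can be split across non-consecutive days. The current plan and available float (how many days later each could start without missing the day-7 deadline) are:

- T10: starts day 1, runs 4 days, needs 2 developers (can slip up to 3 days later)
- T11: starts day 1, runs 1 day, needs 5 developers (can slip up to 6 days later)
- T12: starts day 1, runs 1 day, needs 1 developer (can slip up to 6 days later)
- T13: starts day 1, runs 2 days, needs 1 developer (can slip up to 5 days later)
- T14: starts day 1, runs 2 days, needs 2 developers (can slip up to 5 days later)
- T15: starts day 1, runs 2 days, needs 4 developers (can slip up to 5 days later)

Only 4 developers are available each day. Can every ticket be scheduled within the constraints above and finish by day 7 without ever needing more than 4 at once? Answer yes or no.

no

The minimum achievable peak is 5; 4 < 5, so no feasible schedule stays within the cap.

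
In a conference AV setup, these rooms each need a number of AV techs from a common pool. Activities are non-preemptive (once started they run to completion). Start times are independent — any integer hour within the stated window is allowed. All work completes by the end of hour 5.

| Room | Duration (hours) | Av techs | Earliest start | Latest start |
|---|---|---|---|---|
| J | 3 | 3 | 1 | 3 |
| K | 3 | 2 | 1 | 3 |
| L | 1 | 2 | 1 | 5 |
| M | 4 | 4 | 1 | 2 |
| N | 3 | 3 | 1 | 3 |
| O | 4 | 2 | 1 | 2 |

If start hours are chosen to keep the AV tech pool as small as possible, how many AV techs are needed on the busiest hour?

14

Early-start (J@1, K@1, L@1, M@1, N@1, O@1) gives peak 16: h1:16  h2:14  h3:14  h4:6  h5:0.
Shift O→2.
Schedule J@1, K@1, L@1, M@1, N@1, O@2: h1:14  h2:14  h3:14  h4:6  h5:2 — peak 14.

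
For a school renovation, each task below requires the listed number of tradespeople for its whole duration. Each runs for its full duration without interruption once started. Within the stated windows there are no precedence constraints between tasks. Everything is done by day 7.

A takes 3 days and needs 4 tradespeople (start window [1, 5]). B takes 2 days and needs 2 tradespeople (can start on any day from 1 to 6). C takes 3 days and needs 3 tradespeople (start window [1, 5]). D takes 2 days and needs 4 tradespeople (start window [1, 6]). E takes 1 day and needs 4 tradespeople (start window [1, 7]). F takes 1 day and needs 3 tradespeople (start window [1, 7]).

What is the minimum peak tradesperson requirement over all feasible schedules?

7

Early-start (A@1, B@1, C@1, D@1, E@1, F@1) gives peak 20: d1:20  d2:13  d3:7  d4:0  d5:0  d6:0  d7:0.
Shift C→3, D→4, E→6, F→6.
Schedule A@1, B@1, C@3, D@4, E@6, F@6: d1:6  d2:6  d3:7  d4:7  d5:7  d6:7  d7:0 — peak 7.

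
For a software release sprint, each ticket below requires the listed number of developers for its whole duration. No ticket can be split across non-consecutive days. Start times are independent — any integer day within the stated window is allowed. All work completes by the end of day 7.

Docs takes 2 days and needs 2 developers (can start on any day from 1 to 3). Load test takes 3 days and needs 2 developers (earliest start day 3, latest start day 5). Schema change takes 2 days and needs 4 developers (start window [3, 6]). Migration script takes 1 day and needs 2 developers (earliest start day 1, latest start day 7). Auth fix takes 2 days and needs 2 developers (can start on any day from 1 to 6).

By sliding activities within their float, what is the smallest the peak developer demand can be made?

Early-start (Docs@1, Load test@3, Schema change@3, Migration script@1, Auth fix@1) gives peak 6: d1:6  d2:4  d3:6  d4:6  d5:2  d6:0  d7:0.
Shift Schema change→6, Auth fix→2.
Schedule Docs@1, Load test@3, Schema change@6, Migration script@1, Auth fix@2: d1:4  d2:4  d3:4  d4:2  d5:2  d6:4  d7:4 — peak 4.
Total developer-days = 24 over 7 days ⇒ peak ≥ ⌈24/7⌉ = 4, so 4 is optimal.

4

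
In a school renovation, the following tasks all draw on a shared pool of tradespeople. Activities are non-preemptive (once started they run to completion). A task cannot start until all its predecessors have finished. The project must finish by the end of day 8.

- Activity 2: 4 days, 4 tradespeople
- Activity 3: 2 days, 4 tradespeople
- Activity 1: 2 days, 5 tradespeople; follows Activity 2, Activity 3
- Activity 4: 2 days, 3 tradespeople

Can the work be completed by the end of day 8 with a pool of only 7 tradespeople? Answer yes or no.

yes

Schedule Activity 2@1, Activity 3@5, Activity 1@7, Activity 4@1: d1:7  d2:7  d3:4  d4:4  d5:4  d6:4  d7:5  d8:5 — peak 7 ≤ 7.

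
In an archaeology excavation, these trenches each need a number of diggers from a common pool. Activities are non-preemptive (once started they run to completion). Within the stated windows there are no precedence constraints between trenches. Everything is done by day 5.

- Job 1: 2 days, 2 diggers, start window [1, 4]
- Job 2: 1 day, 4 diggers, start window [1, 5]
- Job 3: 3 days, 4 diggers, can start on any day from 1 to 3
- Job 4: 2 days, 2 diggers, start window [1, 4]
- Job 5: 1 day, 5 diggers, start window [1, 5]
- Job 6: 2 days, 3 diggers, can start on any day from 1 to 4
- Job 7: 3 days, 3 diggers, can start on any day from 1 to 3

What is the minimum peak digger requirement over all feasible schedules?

9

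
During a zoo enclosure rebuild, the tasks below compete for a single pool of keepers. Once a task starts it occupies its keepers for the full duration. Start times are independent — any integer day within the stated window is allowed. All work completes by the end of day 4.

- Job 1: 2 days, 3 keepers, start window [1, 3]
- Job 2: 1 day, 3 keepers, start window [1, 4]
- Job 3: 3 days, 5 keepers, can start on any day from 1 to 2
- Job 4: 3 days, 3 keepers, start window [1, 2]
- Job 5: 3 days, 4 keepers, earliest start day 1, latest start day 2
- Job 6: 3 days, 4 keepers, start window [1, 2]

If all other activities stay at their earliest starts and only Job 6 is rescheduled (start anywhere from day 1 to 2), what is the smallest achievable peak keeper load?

19

Job 6@1: d1:22  d2:19  d3:16  d4:0 → peak 22
Job 6@2: d1:18  d2:19  d3:16  d4:4 → peak 19
Best is Job 6@2, peak 19.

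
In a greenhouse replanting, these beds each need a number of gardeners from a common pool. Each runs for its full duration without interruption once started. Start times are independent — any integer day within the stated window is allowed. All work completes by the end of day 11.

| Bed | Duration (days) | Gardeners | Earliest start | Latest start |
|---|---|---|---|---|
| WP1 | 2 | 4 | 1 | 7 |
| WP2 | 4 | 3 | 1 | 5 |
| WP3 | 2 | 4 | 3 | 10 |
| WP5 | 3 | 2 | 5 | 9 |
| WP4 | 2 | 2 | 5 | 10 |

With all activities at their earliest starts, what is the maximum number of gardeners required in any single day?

Early-start schedule: WP1@1, WP2@1, WP3@3, WP5@5, WP4@5.
Load per day: day 1: 7, day 2: 7, day 3: 7, day 4: 7, day 5: 4, day 6: 4, day 7: 2, day 8: 0, day 9: 0, day 10: 0, day 11: 0.
Peak is 7.

7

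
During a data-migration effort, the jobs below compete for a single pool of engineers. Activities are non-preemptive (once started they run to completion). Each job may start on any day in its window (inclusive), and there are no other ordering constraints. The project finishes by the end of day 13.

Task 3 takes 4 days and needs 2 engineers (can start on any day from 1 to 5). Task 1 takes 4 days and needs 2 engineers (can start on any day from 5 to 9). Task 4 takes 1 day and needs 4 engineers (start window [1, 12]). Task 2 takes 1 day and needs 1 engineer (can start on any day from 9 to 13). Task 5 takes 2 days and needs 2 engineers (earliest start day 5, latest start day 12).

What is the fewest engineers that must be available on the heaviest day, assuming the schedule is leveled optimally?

Early-start (Task 3@1, Task 1@5, Task 4@1, Task 2@9, Task 5@5) gives peak 6: d1:6  d2:2  d3:2  d4:2  d5:4  d6:4  d7:2  d8:2  d9:1  d10:0  d11:0  d12:0  d13:0.
Shift Task 4→9, Task 2→10.
Schedule Task 3@1, Task 1@5, Task 4@9, Task 2@10, Task 5@5: d1:2  d2:2  d3:2  d4:2  d5:4  d6:4  d7:2  d8:2  d9:4  d10:1  d11:0  d12:0  d13:0 — peak 4.

4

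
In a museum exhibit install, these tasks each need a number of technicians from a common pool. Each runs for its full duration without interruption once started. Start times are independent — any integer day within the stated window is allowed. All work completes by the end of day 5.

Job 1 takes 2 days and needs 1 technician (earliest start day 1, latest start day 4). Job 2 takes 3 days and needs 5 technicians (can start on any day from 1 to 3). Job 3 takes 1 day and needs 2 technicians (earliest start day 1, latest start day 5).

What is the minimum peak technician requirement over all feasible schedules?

Early-start (Job 1@1, Job 2@1, Job 3@1) gives peak 8: d1:8  d2:6  d3:5  d4:0  d5:0.
Shift Job 2→3.
Schedule Job 1@1, Job 2@3, Job 3@1: d1:3  d2:1  d3:5  d4:5  d5:5 — peak 5.

5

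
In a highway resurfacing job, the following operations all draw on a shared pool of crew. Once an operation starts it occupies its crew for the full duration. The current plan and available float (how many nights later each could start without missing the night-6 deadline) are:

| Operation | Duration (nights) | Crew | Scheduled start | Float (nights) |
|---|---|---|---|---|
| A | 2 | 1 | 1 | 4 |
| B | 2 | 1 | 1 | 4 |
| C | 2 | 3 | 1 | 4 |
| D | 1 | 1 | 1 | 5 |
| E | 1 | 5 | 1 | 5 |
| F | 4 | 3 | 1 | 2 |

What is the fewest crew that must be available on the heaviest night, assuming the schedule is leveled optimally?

6

Early-start (A@1, B@1, C@1, D@1, E@1, F@1) gives peak 14: n1:14  n2:8  n3:3  n4:3  n5:0  n6:0.
Shift C→3, E→5.
Schedule A@1, B@1, C@3, D@1, E@5, F@1: n1:6  n2:5  n3:6  n4:6  n5:5  n6:0 — peak 6.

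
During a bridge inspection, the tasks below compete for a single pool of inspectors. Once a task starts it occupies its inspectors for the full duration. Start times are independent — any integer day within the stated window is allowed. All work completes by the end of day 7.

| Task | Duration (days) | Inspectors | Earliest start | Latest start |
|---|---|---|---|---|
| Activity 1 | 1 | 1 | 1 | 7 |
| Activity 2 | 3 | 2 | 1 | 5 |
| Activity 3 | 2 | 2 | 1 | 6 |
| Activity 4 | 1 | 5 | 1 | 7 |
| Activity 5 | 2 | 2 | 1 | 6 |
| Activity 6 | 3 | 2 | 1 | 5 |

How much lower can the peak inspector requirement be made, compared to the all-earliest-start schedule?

Early-start peak: d1:14  d2:8  d3:4  d4:0  d5:0  d6:0  d7:0 ⇒ 14.
Leveled (Activity 1@1, Activity 2@1, Activity 3@1, Activity 4@4, Activity 5@5, Activity 6@5): d1:5  d2:4  d3:2  d4:5  d5:4  d6:4  d7:2 ⇒ 5.
Reduction 14 − 5 = 9.

9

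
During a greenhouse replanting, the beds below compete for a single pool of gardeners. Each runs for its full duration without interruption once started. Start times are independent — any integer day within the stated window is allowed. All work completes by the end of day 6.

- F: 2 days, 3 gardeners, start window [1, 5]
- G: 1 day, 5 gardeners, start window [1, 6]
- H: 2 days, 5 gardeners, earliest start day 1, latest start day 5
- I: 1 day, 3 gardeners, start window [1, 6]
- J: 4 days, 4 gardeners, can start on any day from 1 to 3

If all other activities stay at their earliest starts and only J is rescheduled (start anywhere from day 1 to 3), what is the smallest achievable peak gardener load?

16

J@1: d1:20  d2:12  d3:4  d4:4  d5:0  d6:0 → peak 20
J@2: d1:16  d2:12  d3:4  d4:4  d5:4  d6:0 → peak 16
J@3: d1:16  d2:8  d3:4  d4:4  d5:4  d6:4 → peak 16
Best is J@2, peak 16.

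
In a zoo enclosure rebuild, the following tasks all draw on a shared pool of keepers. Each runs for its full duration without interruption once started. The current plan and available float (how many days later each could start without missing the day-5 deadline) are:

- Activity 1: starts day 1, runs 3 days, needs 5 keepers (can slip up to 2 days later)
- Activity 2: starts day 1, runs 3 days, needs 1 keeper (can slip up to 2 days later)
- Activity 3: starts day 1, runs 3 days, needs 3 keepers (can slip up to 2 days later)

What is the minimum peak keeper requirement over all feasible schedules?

Schedule Activity 1@1, Activity 2@1, Activity 3@1: d1:9  d2:9  d3:9  d4:0  d5:0 — peak 9.

9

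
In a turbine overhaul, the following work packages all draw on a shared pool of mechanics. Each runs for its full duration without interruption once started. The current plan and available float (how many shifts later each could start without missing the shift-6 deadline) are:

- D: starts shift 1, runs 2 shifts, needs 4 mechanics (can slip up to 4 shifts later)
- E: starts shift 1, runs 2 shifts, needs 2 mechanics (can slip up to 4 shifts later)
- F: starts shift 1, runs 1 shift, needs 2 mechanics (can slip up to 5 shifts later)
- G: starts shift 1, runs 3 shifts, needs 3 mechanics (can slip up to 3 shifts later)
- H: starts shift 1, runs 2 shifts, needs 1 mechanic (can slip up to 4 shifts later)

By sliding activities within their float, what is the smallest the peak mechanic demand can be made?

5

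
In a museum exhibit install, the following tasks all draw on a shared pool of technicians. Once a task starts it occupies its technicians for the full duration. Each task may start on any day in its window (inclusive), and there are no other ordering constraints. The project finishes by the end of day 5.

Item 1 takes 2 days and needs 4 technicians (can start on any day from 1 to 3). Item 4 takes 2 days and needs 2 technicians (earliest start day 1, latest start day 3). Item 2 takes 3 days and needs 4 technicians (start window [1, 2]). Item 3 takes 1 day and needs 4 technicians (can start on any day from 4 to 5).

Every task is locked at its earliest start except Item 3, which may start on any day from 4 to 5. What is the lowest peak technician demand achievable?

10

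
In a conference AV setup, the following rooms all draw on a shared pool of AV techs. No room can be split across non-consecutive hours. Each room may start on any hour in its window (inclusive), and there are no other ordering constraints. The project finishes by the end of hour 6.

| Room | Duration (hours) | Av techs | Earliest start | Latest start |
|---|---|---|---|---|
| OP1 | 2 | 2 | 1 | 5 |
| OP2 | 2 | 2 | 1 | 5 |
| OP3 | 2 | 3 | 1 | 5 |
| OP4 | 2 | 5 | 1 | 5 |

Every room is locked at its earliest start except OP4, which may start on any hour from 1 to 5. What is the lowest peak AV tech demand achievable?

7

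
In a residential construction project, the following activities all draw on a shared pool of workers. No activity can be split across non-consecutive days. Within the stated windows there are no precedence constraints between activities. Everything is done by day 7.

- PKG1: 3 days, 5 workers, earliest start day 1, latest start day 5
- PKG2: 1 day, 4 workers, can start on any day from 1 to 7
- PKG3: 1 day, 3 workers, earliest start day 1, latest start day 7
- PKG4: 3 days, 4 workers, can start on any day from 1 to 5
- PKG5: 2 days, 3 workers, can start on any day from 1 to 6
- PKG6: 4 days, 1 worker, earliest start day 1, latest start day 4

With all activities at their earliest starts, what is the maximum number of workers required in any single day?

Early-start schedule: PKG1@1, PKG2@1, PKG3@1, PKG4@1, PKG5@1, PKG6@1.
Load per day: day 1: 20, day 2: 13, day 3: 10, day 4: 1, day 5: 0, day 6: 0, day 7: 0.
Peak is 20.

20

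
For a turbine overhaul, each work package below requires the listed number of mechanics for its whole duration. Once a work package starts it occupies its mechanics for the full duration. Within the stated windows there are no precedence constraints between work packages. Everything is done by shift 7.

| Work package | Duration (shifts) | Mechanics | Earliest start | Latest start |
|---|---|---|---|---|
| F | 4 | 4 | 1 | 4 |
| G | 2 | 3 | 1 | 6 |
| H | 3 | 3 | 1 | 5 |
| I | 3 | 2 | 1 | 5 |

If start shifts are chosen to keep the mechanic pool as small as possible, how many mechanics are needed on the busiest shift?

6

Early-start (F@1, G@1, H@1, I@1) gives peak 12: s1:12  s2:12  s3:9  s4:4  s5:0  s6:0  s7:0.
Shift G→5, H→5.
Schedule F@1, G@5, H@5, I@1: s1:6  s2:6  s3:6  s4:4  s5:6  s6:6  s7:3 — peak 6.
Total mechanic-shifts = 37 over 7 shifts ⇒ peak ≥ ⌈37/7⌉ = 6, so 6 is optimal.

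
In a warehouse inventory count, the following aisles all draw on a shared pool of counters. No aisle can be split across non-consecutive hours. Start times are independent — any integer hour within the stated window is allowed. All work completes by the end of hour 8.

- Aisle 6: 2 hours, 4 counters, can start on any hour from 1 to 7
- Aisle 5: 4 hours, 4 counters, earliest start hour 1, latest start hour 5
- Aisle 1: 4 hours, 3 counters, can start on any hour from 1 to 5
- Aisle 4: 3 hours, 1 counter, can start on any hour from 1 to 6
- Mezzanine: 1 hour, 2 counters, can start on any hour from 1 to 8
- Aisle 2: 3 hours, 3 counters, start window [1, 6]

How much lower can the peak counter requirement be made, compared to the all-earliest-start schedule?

10

Early-start peak: h1:17  h2:15  h3:11  h4:7  h5:0  h6:0  h7:0  h8:0 ⇒ 17.
Leveled (Aisle 6@1, Aisle 5@5, Aisle 1@1, Aisle 4@3, Mezzanine@3, Aisle 2@6): h1:7  h2:7  h3:6  h4:4  h5:5  h6:7  h7:7  h8:7 ⇒ 7.
Reduction 17 − 7 = 10.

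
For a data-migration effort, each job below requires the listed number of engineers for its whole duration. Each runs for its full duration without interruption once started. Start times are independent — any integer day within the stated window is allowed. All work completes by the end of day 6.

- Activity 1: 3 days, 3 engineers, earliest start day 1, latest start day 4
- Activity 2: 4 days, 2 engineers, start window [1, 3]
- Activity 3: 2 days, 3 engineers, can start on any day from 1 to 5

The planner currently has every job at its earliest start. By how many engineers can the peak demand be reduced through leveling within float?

Early-start peak: d1:8  d2:8  d3:5  d4:2  d5:0  d6:0 ⇒ 8.
Leveled (Activity 1@1, Activity 2@1, Activity 3@4): d1:5  d2:5  d3:5  d4:5  d5:3  d6:0 ⇒ 5.
Reduction 8 − 5 = 3.

3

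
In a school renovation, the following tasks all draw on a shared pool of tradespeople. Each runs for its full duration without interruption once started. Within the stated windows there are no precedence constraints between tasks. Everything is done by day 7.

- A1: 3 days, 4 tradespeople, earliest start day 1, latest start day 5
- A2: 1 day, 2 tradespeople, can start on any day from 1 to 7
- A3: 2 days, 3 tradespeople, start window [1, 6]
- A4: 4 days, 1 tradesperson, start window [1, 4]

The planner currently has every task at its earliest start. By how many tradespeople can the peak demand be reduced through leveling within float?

Early-start peak: d1:10  d2:8  d3:5  d4:1  d5:0  d6:0  d7:0 ⇒ 10.
Leveled (A1@1, A2@4, A3@5, A4@4): d1:4  d2:4  d3:4  d4:3  d5:4  d6:4  d7:1 ⇒ 4.
Reduction 10 − 4 = 6.

6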